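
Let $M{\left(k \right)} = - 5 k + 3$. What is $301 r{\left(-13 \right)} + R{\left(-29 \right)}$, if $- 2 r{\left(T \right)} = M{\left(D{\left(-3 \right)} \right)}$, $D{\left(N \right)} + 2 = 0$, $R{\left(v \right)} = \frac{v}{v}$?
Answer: $- \frac{3911}{2} \approx -1955.5$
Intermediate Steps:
$R{\left(v \right)} = 1$
$D{\left(N \right)} = -2$ ($D{\left(N \right)} = -2 + 0 = -2$)
$M{\left(k \right)} = 3 - 5 k$
$r{\left(T \right)} = - \frac{13}{2}$ ($r{\left(T \right)} = - \frac{3 - -10}{2} = - \frac{3 + 10}{2} = \left(- \frac{1}{2}\right) 13 = - \frac{13}{2}$)
$301 r{\left(-13 \right)} + R{\left(-29 \right)} = 301 \left(- \frac{13}{2}\right) + 1 = - \frac{3913}{2} + 1 = - \frac{3911}{2}$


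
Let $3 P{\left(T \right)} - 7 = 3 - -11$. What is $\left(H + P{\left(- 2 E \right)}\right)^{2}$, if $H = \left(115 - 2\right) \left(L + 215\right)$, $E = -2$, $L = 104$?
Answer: $1299890916$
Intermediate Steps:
$P{\left(T \right)} = 7$ ($P{\left(T \right)} = \frac{7}{3} + \frac{3 - -11}{3} = \frac{7}{3} + \frac{3 + 11}{3} = \frac{7}{3} + \frac{1}{3} \cdot 14 = \frac{7}{3} + \frac{14}{3} = 7$)
$H = 36047$ ($H = \left(115 - 2\right) \left(104 + 215\right) = 113 \cdot 319 = 36047$)
$\left(H + P{\left(- 2 E \right)}\right)^{2} = \left(36047 + 7\right)^{2} = 36054^{2} = 1299890916$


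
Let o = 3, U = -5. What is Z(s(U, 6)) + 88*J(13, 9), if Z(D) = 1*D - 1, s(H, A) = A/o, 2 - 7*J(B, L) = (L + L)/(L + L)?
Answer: 95/7 ≈ 13.571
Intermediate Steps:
J(B, L) = 1/7 (J(B, L) = 2/7 - (L + L)/(7*(L + L)) = 2/7 - 2*L/(7*(2*L)) = 2/7 - 2*L*1/(2*L)/7 = 2/7 - 1/7*1 = 2/7 - 1/7 = 1/7)
s(H, A) = A/3
Z(D) = -1 + D (Z(D) = D - 1 = -1 + D)
Z(s(U, 6)) + 88*J(13, 9) = (-1 + (1/3)*6) + 88*(1/7) = (-1 + 2) + 88/7 = 1 + 88/7 = 95/7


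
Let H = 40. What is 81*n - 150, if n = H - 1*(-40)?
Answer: 6330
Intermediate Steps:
n = 80 (n = 40 - 1*(-40) = 40 + 40 = 80)
81*n - 150 = 81*80 - 150 = 6480 - 150 = 6330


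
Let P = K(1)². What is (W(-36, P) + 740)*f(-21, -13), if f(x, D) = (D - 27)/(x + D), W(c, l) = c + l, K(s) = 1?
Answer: 14100/17 ≈ 829.41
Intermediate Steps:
P = 1 (P = 1² = 1)
f(x, D) = (-27 + D)/(D + x)
(W(-36, P) + 740)*f(-21, -13) = ((-36 + 1) + 740)*((-27 - 13)/(-13 - 21)) = (-35 + 740)*(-40/(-34)) = 705*(-1/34*(-40)) = 705*(20/17) = 14100/17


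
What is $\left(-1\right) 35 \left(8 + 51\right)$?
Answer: $-2065$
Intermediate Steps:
$\left(-1\right) 35 \left(8 + 51\right) = \left(-35\right) 59 = -2065$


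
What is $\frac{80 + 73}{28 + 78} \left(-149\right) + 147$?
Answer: $- \frac{7215}{106} \approx -68.066$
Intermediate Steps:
$\frac{80 + 73}{28 + 78} \left(-149\right) + 147 = \frac{153}{106} \left(-149\right) + 147 = - \frac{22797}{106} + 147 = - \frac{7215}{106}$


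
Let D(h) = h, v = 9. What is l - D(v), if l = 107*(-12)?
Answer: -1293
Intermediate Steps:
l = -1284
l - D(v) = -1284 - 1*9 = -1284 - 9 = -1293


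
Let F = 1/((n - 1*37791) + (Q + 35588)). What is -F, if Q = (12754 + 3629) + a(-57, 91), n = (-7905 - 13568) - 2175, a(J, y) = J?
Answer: 1/9525 ≈ 0.00010499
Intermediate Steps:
n = -23648 (n = -21473 - 2175 = -23648)
Q = 16326 (Q = (12754 + 3629) - 57 = 16383 - 57 = 16326)
F = -1/9525 (F = 1/((-23648 - 1*37791) + (16326 + 35588)) = 1/((-23648 - 37791) + 51914) = 1/(-61439 + 51914) = 1/(-9525) = -1/9525 ≈ -0.00010499)
-F = -1*(-1/9525) = 1/9525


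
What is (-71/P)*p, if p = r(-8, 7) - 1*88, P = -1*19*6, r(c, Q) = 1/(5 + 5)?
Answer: -20803/380 ≈ -54.745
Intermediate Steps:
r(c, Q) = 1/10
P = -114 (P = -19*6 = -114)
p = -879/10 (p = 1/10 - 1*88 = 1/10 - 88 = -879/10 ≈ -87.900)
(-71/P)*p = -71/(-114)*(-879/10) = -71*(-1/114)*(-879/10) = (71/114)*(-879/10) = -20803/380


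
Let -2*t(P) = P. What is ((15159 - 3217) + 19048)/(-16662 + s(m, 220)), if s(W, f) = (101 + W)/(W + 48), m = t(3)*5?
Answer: -502038/269887 ≈ -1.8602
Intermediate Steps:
t(P) = -P/2
m = -15/2 (m = -1/2*3*5 = -3/2*5 = -15/2 ≈ -7.5000)
s(W, f) = (101 + W)/(48 + W)
((15159 - 3217) + 19048)/(-16662 + s(m, 220)) = ((15159 - 3217) + 19048)/(-16662 + (101 - 15/2)/(48 - 15/2)) = (11942 + 19048)/(-16662 + (187/2)/(81/2)) = 30990/(-16662 + (2/81)*(187/2)) = 30990/(-16662 + 187/81) = 30990/(-1349435/81) = 30990*(-81/1349435) = -502038/269887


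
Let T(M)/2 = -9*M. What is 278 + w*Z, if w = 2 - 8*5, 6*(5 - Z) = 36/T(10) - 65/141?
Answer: 177266/2115 ≈ 83.814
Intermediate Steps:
T(M) = -18*M (T(M) = 2*(-9*M) = -18*M)
Z = 10808/2115 (Z = 5 - (36/((-18*10)) - 65/141)/6 = 5 - (36/(-180) - 65*1/141)/6 = 5 - (36*(-1/180) - 65/141)/6 = 5 - (-1/5 - 65/141)/6 = 5 - 1/6*(-466/705) = 5 + 233/2115 = 10808/2115 ≈ 5.1102)
w = -38 (w = 2 - 40 = -38)
278 + w*Z = 278 - 38*10808/2115 = 278 - 410704/2115 = 177266/2115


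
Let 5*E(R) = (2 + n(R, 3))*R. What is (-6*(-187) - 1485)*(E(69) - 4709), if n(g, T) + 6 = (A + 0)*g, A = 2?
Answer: 5190537/5 ≈ 1.0381e+6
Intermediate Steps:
n(g, T) = -6 + 2*g (n(g, T) = -6 + (2 + 0)*g = -6 + 2*g)
E(R) = R*(-4 + 2*R)/5 (E(R) = ((2 + (-6 + 2*R))*R)/5 = ((-4 + 2*R)*R)/5 = (R*(-4 + 2*R))/5 = R*(-4 + 2*R)/5)
(-6*(-187) - 1485)*(E(69) - 4709) = (-6*(-187) - 1485)*((2/5)*69*(-2 + 69) - 4709) = (1122 - 1485)*((2/5)*69*67 - 4709) = -363*(9246/5 - 4709) = -363*(-14299/5) = 5190537/5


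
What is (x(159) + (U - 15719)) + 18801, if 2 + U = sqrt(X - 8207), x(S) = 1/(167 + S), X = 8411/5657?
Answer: 1004081/326 + 2*I*sqrt(65647488079)/5657 ≈ 3080.0 + 90.584*I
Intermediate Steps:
X = 8411/5657 (X = 8411*(1/5657) = 8411/5657 ≈ 1.4868)
U = -2 + 2*I*sqrt(65647488079)/5657 (U = -2 + sqrt(8411/5657 - 8207) = -2 + sqrt(-46418588/5657) = -2 + 2*I*sqrt(65647488079)/5657 ≈ -2.0 + 90.584*I)
(x(159) + (U - 15719)) + 18801 = (1/(167 + 159) + ((-2 + 2*I*sqrt(65647488079)/5657) - 15719)) + 18801 = (1/326 + (-15721 + 2*I*sqrt(65647488079)/5657)) + 18801 = (-5125045/326 + 2*I*sqrt(65647488079)/5657) + 18801 = 1004081/326 + 2*I*sqrt(65647488079)/5657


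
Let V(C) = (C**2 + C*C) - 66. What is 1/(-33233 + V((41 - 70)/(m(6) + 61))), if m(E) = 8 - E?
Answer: -3969/132162049 ≈ -3.0031e-5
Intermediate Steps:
V(C) = -66 + 2*C**2 (V(C) = (C**2 + C**2) - 66 = 2*C**2 - 66 = -66 + 2*C**2)
1/(-33233 + V((41 - 70)/(m(6) + 61))) = 1/(-33233 + (-66 + 2*((41 - 70)/((8 - 1*6) + 61))**2)) = 1/(-33233 + (-66 + 2*(-29/((8 - 6) + 61))**2)) = 1/(-33233 + (-66 + 2*(-29/(2 + 61))**2)) = 1/(-33233 + (-66 + 2*(-29/63)**2)) = 1/(-33233 + (-66 + 2*(841/3969))) = 1/(-33233 + (-66 + 1682/3969)) = 1/(-33233 - 260272/3969) = 1/(-132162049/3969) = -3969/132162049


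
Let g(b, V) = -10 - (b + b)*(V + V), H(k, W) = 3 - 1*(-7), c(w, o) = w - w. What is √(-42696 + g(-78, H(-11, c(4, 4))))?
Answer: I*√39586 ≈ 198.96*I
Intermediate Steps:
c(w, o) = 0
H(k, W) = 10 (H(k, W) = 3 + 7 = 10)
g(b, V) = -10 - 4*V*b (g(b, V) = -10 - 2*b*2*V = -10 - 4*V*b)
√(-42696 + g(-78, H(-11, c(4, 4)))) = √(-42696 + (-10 - 4*10*(-78))) = √(-42696 + (-10 + 3120)) = √(-42696 + 3110) = √(-39586) = I*√39586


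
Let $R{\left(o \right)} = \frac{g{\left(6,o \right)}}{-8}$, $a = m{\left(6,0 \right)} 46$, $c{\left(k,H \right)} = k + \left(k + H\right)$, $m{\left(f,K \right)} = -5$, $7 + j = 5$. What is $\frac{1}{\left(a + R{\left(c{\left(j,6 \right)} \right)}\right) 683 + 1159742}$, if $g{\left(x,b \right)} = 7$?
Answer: $\frac{8}{8016435} \approx 9.9795 \cdot 10^{-7}$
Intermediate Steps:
$j = -2$ ($j = -7 + 5 = -2$)
$c{\left(k,H \right)} = H + 2 k$ ($c{\left(k,H \right)} = k + \left(H + k\right) = H + 2 k$)
$a = -230$ ($a = \left(-5\right) 46 = -230$)
$R{\left(o \right)} = - \frac{7}{8}$ ($R{\left(o \right)} = \frac{7}{-8} = 7 \left(- \frac{1}{8}\right) = - \frac{7}{8}$)
$\frac{1}{\left(a + R{\left(c{\left(j,6 \right)} \right)}\right) 683 + 1159742} = \frac{1}{\left(-230 - \frac{7}{8}\right) 683 + 1159742} = \frac{1}{\left(- \frac{1847}{8}\right) 683 + 1159742} = \frac{1}{- \frac{1261501}{8} + 1159742} = \frac{1}{\frac{8016435}{8}} = \frac{8}{8016435}$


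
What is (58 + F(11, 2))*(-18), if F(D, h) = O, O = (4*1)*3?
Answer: -1260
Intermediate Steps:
O = 12 (O = 4*3 = 12)
F(D, h) = 12
(58 + F(11, 2))*(-18) = (58 + 12)*(-18) = 70*(-18) = -1260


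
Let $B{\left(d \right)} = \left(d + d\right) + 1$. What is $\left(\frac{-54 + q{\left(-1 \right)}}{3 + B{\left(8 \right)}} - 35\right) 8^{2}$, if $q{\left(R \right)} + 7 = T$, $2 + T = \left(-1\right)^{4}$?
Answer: $- \frac{12192}{5} \approx -2438.4$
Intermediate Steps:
$B{\left(d \right)} = 1 + 2 d$ ($B{\left(d \right)} = 2 d + 1 = 1 + 2 d$)
$T = -1$ ($T = -2 + \left(-1\right)^{4} = -2 + 1 = -1$)
$q{\left(R \right)} = -8$ ($q{\left(R \right)} = -7 - 1 = -8$)
$\left(\frac{-54 + q{\left(-1 \right)}}{3 + B{\left(8 \right)}} - 35\right) 8^{2} = \left(\frac{-54 - 8}{3 + \left(1 + 2 \cdot 8\right)} - 35\right) 8^{2} = \left(- \frac{62}{3 + \left(1 + 16\right)} - 35\right) 64 = \left(- \frac{62}{3 + 17} - 35\right) 64 = \left(- \frac{62}{20} - 35\right) 64 = \left(\left(-62\right) \frac{1}{20} - 35\right) 64 = \left(- \frac{31}{10} - 35\right) 64 = \left(- \frac{381}{10}\right) 64 = - \frac{12192}{5}$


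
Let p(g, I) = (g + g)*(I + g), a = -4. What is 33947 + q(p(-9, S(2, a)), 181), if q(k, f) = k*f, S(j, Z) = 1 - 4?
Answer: 73043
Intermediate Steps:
S(j, Z) = -3
p(g, I) = 2*g*(I + g) (p(g, I) = (2*g)*(I + g) = 2*g*(I + g))
q(k, f) = f*k
33947 + q(p(-9, S(2, a)), 181) = 33947 + 181*(2*(-9)*(-3 - 9)) = 33947 + 181*(2*(-9)*(-12)) = 33947 + 181*216 = 33947 + 39096 = 73043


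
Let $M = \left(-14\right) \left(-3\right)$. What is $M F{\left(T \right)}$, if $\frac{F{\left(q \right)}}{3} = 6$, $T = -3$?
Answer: $756$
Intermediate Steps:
$F{\left(q \right)} = 18$ ($F{\left(q \right)} = 3 \cdot 6 = 18$)
$M = 42$
$M F{\left(T \right)} = 42 \cdot 18 = 756$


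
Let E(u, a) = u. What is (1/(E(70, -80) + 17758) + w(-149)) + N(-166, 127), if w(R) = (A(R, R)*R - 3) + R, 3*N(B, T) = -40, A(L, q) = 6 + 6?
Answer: -104472077/53484 ≈ -1953.3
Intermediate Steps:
A(L, q) = 12
N(B, T) = -40/3 (N(B, T) = (1/3)*(-40) = -40/3)
w(R) = -3 + 13*R (w(R) = (12*R - 3) + R = (-3 + 12*R) + R = -3 + 13*R)
(1/(E(70, -80) + 17758) + w(-149)) + N(-166, 127) = (1/(70 + 17758) + (-3 + 13*(-149))) - 40/3 = (1/17828 + (-3 - 1937)) - 40/3 = (1/17828 - 1940) - 40/3 = -34586319/17828 - 40/3 = -104472077/53484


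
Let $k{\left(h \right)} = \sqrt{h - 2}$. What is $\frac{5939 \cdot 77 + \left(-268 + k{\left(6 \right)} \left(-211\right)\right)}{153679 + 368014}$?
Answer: $\frac{456613}{521693} \approx 0.87525$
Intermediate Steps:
$k{\left(h \right)} = \sqrt{-2 + h}$
$\frac{5939 \cdot 77 + \left(-268 + k{\left(6 \right)} \left(-211\right)\right)}{153679 + 368014} = \frac{5939 \cdot 77 + \left(-268 + \sqrt{-2 + 6} \left(-211\right)\right)}{153679 + 368014} = \frac{457303 + \left(-268 + \sqrt{4} \left(-211\right)\right)}{521693} = \left(457303 + \left(-268 + 2 \left(-211\right)\right)\right) \frac{1}{521693} = \left(457303 - 690\right) \frac{1}{521693} = 456613 \cdot \frac{1}{521693} = \frac{456613}{521693}$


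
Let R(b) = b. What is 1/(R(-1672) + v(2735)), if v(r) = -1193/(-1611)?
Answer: -1611/2692399 ≈ -0.00059835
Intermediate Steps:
v(r) = 1193/1611 (v(r) = -1193*(-1/1611) = 1193/1611)
1/(R(-1672) + v(2735)) = 1/(-1672 + 1193/1611) = 1/(-2692399/1611) = -1611/2692399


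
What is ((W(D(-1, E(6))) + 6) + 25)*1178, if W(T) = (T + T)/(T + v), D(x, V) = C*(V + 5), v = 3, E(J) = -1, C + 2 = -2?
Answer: 512430/13 ≈ 39418.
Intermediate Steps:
C = -4 (C = -2 - 2 = -4)
D(x, V) = -20 - 4*V (D(x, V) = -4*(V + 5) = -4*(5 + V) = -20 - 4*V)
W(T) = 2*T/(3 + T) (W(T) = (T + T)/(T + 3) = (2*T)/(3 + T) = 2*T/(3 + T))
((W(D(-1, E(6))) + 6) + 25)*1178 = ((2*(-20 - 4*(-1))/(3 + (-20 - 4*(-1))) + 6) + 25)*1178 = ((2*(-20 + 4)/(3 + (-20 + 4)) + 6) + 25)*1178 = ((2*(-16)/(3 - 16) + 6) + 25)*1178 = ((2*(-16)/(-13) + 6) + 25)*1178 = ((2*(-16)*(-1/13) + 6) + 25)*1178 = ((32/13 + 6) + 25)*1178 = (110/13 + 25)*1178 = (435/13)*1178 = 512430/13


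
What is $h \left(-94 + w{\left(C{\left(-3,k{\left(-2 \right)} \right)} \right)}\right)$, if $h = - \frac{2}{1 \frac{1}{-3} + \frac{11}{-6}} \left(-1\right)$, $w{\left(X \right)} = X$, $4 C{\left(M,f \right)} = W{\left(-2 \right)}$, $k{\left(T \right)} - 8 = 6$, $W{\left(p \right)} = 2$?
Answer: $\frac{1122}{13} \approx 86.308$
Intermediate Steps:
$k{\left(T \right)} = 14$ ($k{\left(T \right)} = 8 + 6 = 14$)
$C{\left(M,f \right)} = \frac{1}{2}$ ($C{\left(M,f \right)} = \frac{1}{4} \cdot 2 = \frac{1}{2}$)
$h = - \frac{12}{13}$ ($h = - \frac{2}{1 \left(- \frac{1}{3}\right) + 11 \left(- \frac{1}{6}\right)} \left(-1\right) = - \frac{2}{- \frac{1}{3} - \frac{11}{6}} \left(-1\right) = - \frac{2}{- \frac{13}{6}} \left(-1\right) = \left(-2\right) \left(- \frac{6}{13}\right) \left(-1\right) = \frac{12}{13} \left(-1\right) = - \frac{12}{13} \approx -0.92308$)
$h \left(-94 + w{\left(C{\left(-3,k{\left(-2 \right)} \right)} \right)}\right) = - \frac{12 \left(-94 + \frac{1}{2}\right)}{13} = \left(- \frac{12}{13}\right) \left(- \frac{187}{2}\right) = \frac{1122}{13}$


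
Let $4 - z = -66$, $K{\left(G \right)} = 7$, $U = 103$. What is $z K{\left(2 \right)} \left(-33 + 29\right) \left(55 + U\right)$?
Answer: $-309680$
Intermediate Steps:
$z = 70$ ($z = 4 - -66 = 4 + 66 = 70$)
$z K{\left(2 \right)} \left(-33 + 29\right) \left(55 + U\right) = 70 \cdot 7 \left(-33 + 29\right) \left(55 + 103\right) = 490 \left(\left(-4\right) 158\right) = 490 \left(-632\right) = -309680$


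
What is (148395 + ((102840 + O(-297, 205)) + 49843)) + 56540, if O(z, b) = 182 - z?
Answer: 358097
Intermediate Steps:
(148395 + ((102840 + O(-297, 205)) + 49843)) + 56540 = (148395 + ((102840 + (182 - 1*(-297))) + 49843)) + 56540 = (148395 + ((102840 + (182 + 297)) + 49843)) + 56540 = (148395 + ((102840 + 479) + 49843)) + 56540 = (148395 + (103319 + 49843)) + 56540 = (148395 + 153162) + 56540 = 301557 + 56540 = 358097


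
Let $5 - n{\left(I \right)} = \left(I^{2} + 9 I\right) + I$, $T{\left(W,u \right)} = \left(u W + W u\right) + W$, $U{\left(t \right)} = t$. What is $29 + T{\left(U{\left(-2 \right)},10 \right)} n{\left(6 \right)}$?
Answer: $3851$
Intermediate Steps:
$T{\left(W,u \right)} = W + 2 W u$ ($T{\left(W,u \right)} = \left(W u + W u\right) + W = 2 W u + W = W + 2 W u$)
$n{\left(I \right)} = 5 - I^{2} - 10 I$ ($n{\left(I \right)} = 5 - \left(\left(I^{2} + 9 I\right) + I\right) = 5 - \left(I^{2} + 10 I\right) = 5 - I^{2} - 10 I$)
$29 + T{\left(U{\left(-2 \right)},10 \right)} n{\left(6 \right)} = 29 + - 2 \left(1 + 2 \cdot 10\right) \left(5 - 6^{2} - 60\right) = 29 + - 2 \left(1 + 20\right) \left(5 - 36 - 60\right) = 29 + \left(-2\right) 21 \left(5 - 36 - 60\right) = 29 - -3822 = 29 + 3822 = 3851$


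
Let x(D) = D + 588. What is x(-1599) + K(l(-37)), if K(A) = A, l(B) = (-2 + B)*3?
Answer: -1128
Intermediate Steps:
l(B) = -6 + 3*B
x(D) = 588 + D
x(-1599) + K(l(-37)) = (588 - 1599) + (-6 + 3*(-37)) = -1011 + (-6 - 111) = -1011 - 117 = -1128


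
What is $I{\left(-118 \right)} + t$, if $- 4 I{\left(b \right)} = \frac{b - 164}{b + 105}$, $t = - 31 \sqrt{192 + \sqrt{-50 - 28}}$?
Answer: $- \frac{141}{26} - 31 \sqrt{192 + i \sqrt{78}} \approx -435.08 - 9.8767 i$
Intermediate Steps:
$t = - 31 \sqrt{192 + i \sqrt{78}}$ ($t = - 31 \sqrt{192 + \sqrt{-78}} = - 31 \sqrt{192 + i \sqrt{78}} \approx -429.66 - 9.8767 i$)
$I{\left(b \right)} = - \frac{-164 + b}{4 \left(105 + b\right)}$ ($I{\left(b \right)} = - \frac{\left(b - 164\right) \frac{1}{b + 105}}{4} = - \frac{\left(-164 + b\right) \frac{1}{105 + b}}{4} = - \frac{\frac{1}{105 + b} \left(-164 + b\right)}{4} = - \frac{-164 + b}{4 \left(105 + b\right)}$)
$I{\left(-118 \right)} + t = \frac{164 - -118}{4 \left(105 - 118\right)} - 31 \sqrt{192 + i \sqrt{78}} = \frac{164 + 118}{4 \left(-13\right)} - 31 \sqrt{192 + i \sqrt{78}} = \frac{1}{4} \left(- \frac{1}{13}\right) 282 - 31 \sqrt{192 + i \sqrt{78}} = - \frac{141}{26} - 31 \sqrt{192 + i \sqrt{78}}$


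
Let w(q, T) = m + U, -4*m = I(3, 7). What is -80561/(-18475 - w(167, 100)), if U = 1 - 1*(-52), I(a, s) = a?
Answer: 322244/74109 ≈ 4.3482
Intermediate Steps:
U = 53 (U = 1 + 52 = 53)
m = -¾ (m = -¼*3 = -¾ ≈ -0.75000)
w(q, T) = 209/4 (w(q, T) = -¾ + 53 = 209/4)
-80561/(-18475 - w(167, 100)) = -80561/(-18475 - 1*209/4) = -80561/(-18475 - 209/4) = -80561/(-74109/4) = -80561*(-4/74109) = 322244/74109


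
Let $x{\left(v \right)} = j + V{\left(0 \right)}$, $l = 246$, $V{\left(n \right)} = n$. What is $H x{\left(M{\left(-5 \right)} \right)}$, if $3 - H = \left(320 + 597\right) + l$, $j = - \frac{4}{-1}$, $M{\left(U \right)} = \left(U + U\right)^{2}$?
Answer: $-4640$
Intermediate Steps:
$M{\left(U \right)} = 4 U^{2}$ ($M{\left(U \right)} = \left(2 U\right)^{2} = 4 U^{2}$)
$j = 4$ ($j = \left(-4\right) \left(-1\right) = 4$)
$H = -1160$ ($H = 3 - \left(\left(320 + 597\right) + 246\right) = 3 - \left(917 + 246\right) = 3 - 1163 = -1160$)
$x{\left(v \right)} = 4$ ($x{\left(v \right)} = 4 + 0 = 4$)
$H x{\left(M{\left(-5 \right)} \right)} = \left(-1160\right) 4 = -4640$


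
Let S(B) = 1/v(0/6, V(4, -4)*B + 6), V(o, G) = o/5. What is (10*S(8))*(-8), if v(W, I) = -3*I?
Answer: 200/93 ≈ 2.1505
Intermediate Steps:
V(o, G) = o/5 (V(o, G) = o*(⅕) = o/5)
S(B) = 1/(-18 - 12*B/5) (S(B) = 1/(-3*(((⅕)*4)*B + 6)) = 1/(-3*(4*B/5 + 6)) = 1/(-3*(6 + 4*B/5)) = 1/(-18 - 12*B/5))
(10*S(8))*(-8) = (10*(-5/(90 + 12*8)))*(-8) = (10*(-5/(90 + 96)))*(-8) = (10*(-5/186))*(-8) = -25/93*(-8) = 200/93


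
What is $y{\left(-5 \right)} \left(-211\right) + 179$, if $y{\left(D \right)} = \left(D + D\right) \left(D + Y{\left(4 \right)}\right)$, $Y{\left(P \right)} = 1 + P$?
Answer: $179$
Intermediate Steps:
$y{\left(D \right)} = 2 D \left(5 + D\right)$ ($y{\left(D \right)} = \left(D + D\right) \left(D + \left(1 + 4\right)\right) = 2 D \left(D + 5\right) = 2 D \left(5 + D\right)$)
$y{\left(-5 \right)} \left(-211\right) + 179 = 2 \left(-5\right) \left(5 - 5\right) \left(-211\right) + 179 = 2 \left(-5\right) 0 \left(-211\right) + 179 = 0 \left(-211\right) + 179 = 0 + 179 = 179$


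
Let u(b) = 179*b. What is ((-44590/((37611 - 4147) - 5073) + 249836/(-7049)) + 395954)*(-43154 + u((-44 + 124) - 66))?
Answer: -3220709227599615200/200128159 ≈ -1.6093e+10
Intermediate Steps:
((-44590/((37611 - 4147) - 5073) + 249836/(-7049)) + 395954)*(-43154 + u((-44 + 124) - 66)) = ((-44590/((37611 - 4147) - 5073) + 249836/(-7049)) + 395954)*(-43154 + 179*((-44 + 124) - 66)) = ((-44590/(33464 - 5073) + 249836*(-1/7049)) + 395954)*(-43154 + 179*(80 - 66)) = ((-44590/28391 - 249836/7049) + 395954)*(-43154 + 179*14) = ((-44590*1/28391 - 249836/7049) + 395954)*(-43154 + 2506) = ((-44590/28391 - 249836/7049) + 395954)*(-40648) = (-7407408786/200128159 + 395954)*(-40648) = (79234137659900/200128159)*(-40648) = -3220709227599615200/200128159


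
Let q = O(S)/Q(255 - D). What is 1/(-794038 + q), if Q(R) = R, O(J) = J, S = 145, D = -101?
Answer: -356/282677383 ≈ -1.2594e-6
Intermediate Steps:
q = 145/356 (q = 145/(255 - 1*(-101)) = 145/(255 + 101) = 145/356 ≈ 0.40730)
1/(-794038 + q) = 1/(-794038 + 145/356) = 1/(-282677383/356) = -356/282677383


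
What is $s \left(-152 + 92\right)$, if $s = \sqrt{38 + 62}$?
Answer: $-600$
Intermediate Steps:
$s = 10$ ($s = \sqrt{100} = 10$)
$s \left(-152 + 92\right) = 10 \left(-152 + 92\right) = 10 \left(-60\right) = -600$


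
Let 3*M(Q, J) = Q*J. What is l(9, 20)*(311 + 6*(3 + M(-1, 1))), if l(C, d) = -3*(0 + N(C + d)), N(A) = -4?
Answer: 3924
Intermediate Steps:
M(Q, J) = J*Q/3 (M(Q, J) = (Q*J)/3 = (J*Q)/3 = J*Q/3)
l(C, d) = 12 (l(C, d) = -3*(0 - 4) = -3*(-4) = 12)
l(9, 20)*(311 + 6*(3 + M(-1, 1))) = 12*(311 + 6*(3 + (⅓)*1*(-1))) = 12*(311 + 6*(3 - ⅓)) = 12*(311 + 6*(8/3)) = 12*(311 + 16) = 12*327 = 3924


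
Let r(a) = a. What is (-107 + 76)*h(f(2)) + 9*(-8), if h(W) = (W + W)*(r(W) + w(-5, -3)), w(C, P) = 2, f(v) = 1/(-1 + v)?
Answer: -258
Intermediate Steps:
h(W) = 2*W*(2 + W) (h(W) = (W + W)*(W + 2) = (2*W)*(2 + W) = 2*W*(2 + W))
(-107 + 76)*h(f(2)) + 9*(-8) = (-107 + 76)*(2*(2 + 1/(-1 + 2))/(-1 + 2)) + 9*(-8) = -62*(2 + 1/1)/1 - 72 = -62*(2 + 1) - 72 = -62*3 - 72 = -31*6 - 72 = -186 - 72 = -258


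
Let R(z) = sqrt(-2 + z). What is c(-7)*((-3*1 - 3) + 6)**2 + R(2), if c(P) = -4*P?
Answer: 0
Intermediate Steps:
c(-7)*((-3*1 - 3) + 6)**2 + R(2) = (-4*(-7))*((-3*1 - 3) + 6)**2 + sqrt(-2 + 2) = 28*((-3 - 3) + 6)**2 + sqrt(0) = 28*(-6 + 6)**2 + 0 = 28*0**2 + 0 = 28*0 + 0 = 0 + 0 = 0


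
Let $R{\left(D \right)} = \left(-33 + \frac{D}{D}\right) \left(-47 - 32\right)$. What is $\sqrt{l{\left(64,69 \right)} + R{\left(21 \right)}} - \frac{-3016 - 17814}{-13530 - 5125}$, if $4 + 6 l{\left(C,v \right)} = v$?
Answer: $- \frac{4166}{3731} + \frac{\sqrt{91398}}{6} \approx 49.27$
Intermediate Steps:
$l{\left(C,v \right)} = - \frac{2}{3} + \frac{v}{6}$
$R{\left(D \right)} = 2528$ ($R{\left(D \right)} = \left(-33 + 1\right) \left(-79\right) = \left(-32\right) \left(-79\right) = 2528$)
$\sqrt{l{\left(64,69 \right)} + R{\left(21 \right)}} - \frac{-3016 - 17814}{-13530 - 5125} = \sqrt{\left(- \frac{2}{3} + \frac{1}{6} \cdot 69\right) + 2528} - \frac{-3016 - 17814}{-13530 - 5125} = \sqrt{\left(- \frac{2}{3} + \frac{23}{2}\right) + 2528} - - \frac{20830}{-18655} = \sqrt{\frac{65}{6} + 2528} - \left(-20830\right) \left(- \frac{1}{18655}\right) = \sqrt{\frac{15233}{6}} - \frac{4166}{3731} = \frac{\sqrt{91398}}{6} - \frac{4166}{3731} = - \frac{4166}{3731} + \frac{\sqrt{91398}}{6}$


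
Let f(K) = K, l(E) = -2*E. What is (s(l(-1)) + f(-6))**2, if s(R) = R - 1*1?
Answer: 25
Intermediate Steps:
s(R) = -1 + R (s(R) = R - 1 = -1 + R)
(s(l(-1)) + f(-6))**2 = ((-1 - 2*(-1)) - 6)**2 = ((-1 + 2) - 6)**2 = (1 - 6)**2 = (-5)**2 = 25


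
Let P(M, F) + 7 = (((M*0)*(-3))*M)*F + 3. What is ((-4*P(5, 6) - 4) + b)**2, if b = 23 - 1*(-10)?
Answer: 2025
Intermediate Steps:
P(M, F) = -4 (P(M, F) = -7 + ((((M*0)*(-3))*M)*F + 3) = -7 + (((0*(-3))*M)*F + 3) = -7 + ((0*M)*F + 3) = -7 + (0*F + 3) = -7 + (0 + 3) = -7 + 3 = -4)
b = 33 (b = 23 + 10 = 33)
((-4*P(5, 6) - 4) + b)**2 = ((-4*(-4) - 4) + 33)**2 = ((16 - 4) + 33)**2 = (12 + 33)**2 = 45**2 = 2025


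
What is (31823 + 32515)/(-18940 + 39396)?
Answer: 32169/10228 ≈ 3.1452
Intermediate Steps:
(31823 + 32515)/(-18940 + 39396) = 64338/20456 = 64338*(1/20456) = 32169/10228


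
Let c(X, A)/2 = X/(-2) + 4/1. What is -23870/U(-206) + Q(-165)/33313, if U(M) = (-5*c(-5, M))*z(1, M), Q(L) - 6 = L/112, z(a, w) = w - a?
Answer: -17810697007/10040271696 ≈ -1.7739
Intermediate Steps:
c(X, A) = 8 - X (c(X, A) = 2*(X/(-2) + 4/1) = 2*(X*(-½) + 4*1) = 2*(-X/2 + 4) = 2*(4 - X/2) = 8 - X)
Q(L) = 6 + L/112
U(M) = 65 - 65*M (U(M) = (-5*(8 - 1*(-5)))*(M - 1*1) = (-5*(8 + 5))*(M - 1) = (-5*13)*(-1 + M) = -65*(-1 + M) = 65 - 65*M)
-23870/U(-206) + Q(-165)/33313 = -23870/(65 - 65*(-206)) + (6 + (1/112)*(-165))/33313 = -23870/(65 + 13390) + (6 - 165/112)*(1/33313) = -23870/13455 + (507/112)*(1/33313) = -23870*1/13455 + 507/3731056 = -4774/2691 + 507/3731056 = -17810697007/10040271696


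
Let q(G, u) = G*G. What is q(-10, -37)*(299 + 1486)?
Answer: 178500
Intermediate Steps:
q(G, u) = G²
q(-10, -37)*(299 + 1486) = (-10)²*(299 + 1486) = 100*1785 = 178500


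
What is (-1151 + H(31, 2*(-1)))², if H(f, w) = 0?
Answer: 1324801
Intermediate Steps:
(-1151 + H(31, 2*(-1)))² = (-1151 + 0)² = (-1151)² = 1324801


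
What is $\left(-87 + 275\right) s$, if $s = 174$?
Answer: $32712$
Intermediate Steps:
$\left(-87 + 275\right) s = \left(-87 + 275\right) 174 = 188 \cdot 174 = 32712$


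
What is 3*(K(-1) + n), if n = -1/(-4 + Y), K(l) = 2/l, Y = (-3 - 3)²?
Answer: -195/32 ≈ -6.0938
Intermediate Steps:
Y = 36 (Y = (-6)² = 36)
n = -1/32 (n = -1/(-4 + 36) = -1/32 ≈ -0.031250)
3*(K(-1) + n) = 3*(2/(-1) - 1/32) = 3*(2*(-1) - 1/32) = 3*(-2 - 1/32) = 3*(-65/32) = -195/32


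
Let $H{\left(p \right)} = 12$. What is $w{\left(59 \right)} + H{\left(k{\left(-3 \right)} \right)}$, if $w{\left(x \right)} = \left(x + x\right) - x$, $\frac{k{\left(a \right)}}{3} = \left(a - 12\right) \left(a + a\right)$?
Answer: $71$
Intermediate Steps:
$k{\left(a \right)} = 6 a \left(-12 + a\right)$ ($k{\left(a \right)} = 3 \left(a - 12\right) \left(a + a\right) = 3 \left(-12 + a\right) 2 a = 3 \cdot 2 a \left(-12 + a\right) = 6 a \left(-12 + a\right)$)
$w{\left(x \right)} = x$ ($w{\left(x \right)} = 2 x - x = x$)
$w{\left(59 \right)} + H{\left(k{\left(-3 \right)} \right)} = 59 + 12 = 71$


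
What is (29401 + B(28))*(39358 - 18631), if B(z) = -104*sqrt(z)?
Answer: 609394527 - 4311216*sqrt(7) ≈ 5.9799e+8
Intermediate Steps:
(29401 + B(28))*(39358 - 18631) = (29401 - 208*sqrt(7))*(39358 - 18631) = (29401 - 208*sqrt(7))*20727 = 609394527 - 4311216*sqrt(7)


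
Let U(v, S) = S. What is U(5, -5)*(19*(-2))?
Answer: 190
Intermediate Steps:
U(5, -5)*(19*(-2)) = -95*(-2) = -5*(-38) = 190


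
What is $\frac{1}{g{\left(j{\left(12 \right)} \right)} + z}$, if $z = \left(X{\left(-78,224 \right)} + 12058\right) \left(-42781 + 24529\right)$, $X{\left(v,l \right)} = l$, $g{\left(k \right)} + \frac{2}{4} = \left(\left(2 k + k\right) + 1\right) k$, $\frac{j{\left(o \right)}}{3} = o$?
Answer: $- \frac{2}{448334281} \approx -4.461 \cdot 10^{-9}$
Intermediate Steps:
$j{\left(o \right)} = 3 o$
$g{\left(k \right)} = - \frac{1}{2} + k \left(1 + 3 k\right)$ ($g{\left(k \right)} = - \frac{1}{2} + \left(\left(2 k + k\right) + 1\right) k = - \frac{1}{2} + \left(3 k + 1\right) k = - \frac{1}{2} + \left(1 + 3 k\right) k = - \frac{1}{2} + k \left(1 + 3 k\right)$)
$z = -224171064$ ($z = \left(224 + 12058\right) \left(-42781 + 24529\right) = 12282 \left(-18252\right) = -224171064$)
$\frac{1}{g{\left(j{\left(12 \right)} \right)} + z} = \frac{1}{\left(- \frac{1}{2} + 3 \cdot 12 + 3 \left(3 \cdot 12\right)^{2}\right) - 224171064} = \frac{1}{\left(- \frac{1}{2} + 36 + 3 \cdot 36^{2}\right) - 224171064} = \frac{1}{\left(- \frac{1}{2} + 36 + 3 \cdot 1296\right) - 224171064} = \frac{1}{\left(- \frac{1}{2} + 36 + 3888\right) - 224171064} = \frac{1}{\frac{7847}{2} - 224171064} = \frac{1}{- \frac{448334281}{2}} = - \frac{2}{448334281}$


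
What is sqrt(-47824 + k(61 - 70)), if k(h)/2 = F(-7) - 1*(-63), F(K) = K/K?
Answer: 4*I*sqrt(2981) ≈ 218.39*I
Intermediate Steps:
F(K) = 1
k(h) = 128 (k(h) = 2*(1 - 1*(-63)) = 2*(1 + 63) = 2*64 = 128)
sqrt(-47824 + k(61 - 70)) = sqrt(-47824 + 128) = sqrt(-47696) = 4*I*sqrt(2981)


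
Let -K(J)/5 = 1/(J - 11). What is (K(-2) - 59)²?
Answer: 580644/169 ≈ 3435.8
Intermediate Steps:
K(J) = -5/(-11 + J) (K(J) = -5/(J - 11) = -5/(-11 + J))
(K(-2) - 59)² = (-5/(-11 - 2) - 59)² = (-5/(-13) - 59)² = (-5*(-1/13) - 59)² = (5/13 - 59)² = (-762/13)² = 580644/169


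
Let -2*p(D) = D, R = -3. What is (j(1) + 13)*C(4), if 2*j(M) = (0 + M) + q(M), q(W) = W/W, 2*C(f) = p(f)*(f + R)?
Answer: -14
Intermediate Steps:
p(D) = -D/2
C(f) = -f*(-3 + f)/4 (C(f) = ((-f/2)*(f - 3))/2 = ((-f/2)*(-3 + f))/2 = (-f*(-3 + f)/2)/2 = -f*(-3 + f)/4)
q(W) = 1
j(M) = 1/2 + M/2 (j(M) = ((0 + M) + 1)/2 = (M + 1)/2 = (1 + M)/2 = 1/2 + M/2)
(j(1) + 13)*C(4) = ((1/2 + (1/2)*1) + 13)*((1/4)*4*(3 - 1*4)) = ((1/2 + 1/2) + 13)*((1/4)*4*(3 - 4)) = (1 + 13)*((1/4)*4*(-1)) = 14*(-1) = -14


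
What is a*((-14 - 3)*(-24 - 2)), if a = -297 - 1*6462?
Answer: -2987478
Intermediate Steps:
a = -6759 (a = -297 - 6462 = -6759)
a*((-14 - 3)*(-24 - 2)) = -6759*(-14 - 3)*(-24 - 2) = -(-114903)*(-26) = -6759*442 = -2987478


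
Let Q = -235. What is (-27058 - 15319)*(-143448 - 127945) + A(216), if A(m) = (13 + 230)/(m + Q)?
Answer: 218515601816/19 ≈ 1.1501e+10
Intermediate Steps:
A(m) = 243/(-235 + m) (A(m) = (13 + 230)/(m - 235) = 243/(-235 + m))
(-27058 - 15319)*(-143448 - 127945) + A(216) = (-27058 - 15319)*(-143448 - 127945) + 243/(-235 + 216) = -42377*(-271393) + 243/(-19) = 11500821161 + 243*(-1/19) = 11500821161 - 243/19 = 218515601816/19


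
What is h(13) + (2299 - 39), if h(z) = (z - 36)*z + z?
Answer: 1974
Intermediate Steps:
h(z) = z + z*(-36 + z) (h(z) = (-36 + z)*z + z = z*(-36 + z) + z = z + z*(-36 + z))
h(13) + (2299 - 39) = 13*(-35 + 13) + (2299 - 39) = 13*(-22) + 2260 = -286 + 2260 = 1974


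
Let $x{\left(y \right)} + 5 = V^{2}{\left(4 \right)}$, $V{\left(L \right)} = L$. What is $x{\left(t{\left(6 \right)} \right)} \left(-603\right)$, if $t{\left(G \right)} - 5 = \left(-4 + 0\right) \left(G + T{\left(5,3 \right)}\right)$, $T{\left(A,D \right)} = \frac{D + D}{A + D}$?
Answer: $-6633$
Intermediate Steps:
$T{\left(A,D \right)} = \frac{2 D}{A + D}$
$t{\left(G \right)} = 2 - 4 G$ ($t{\left(G \right)} = 5 + \left(-4 + 0\right) \left(G + 2 \cdot 3 \frac{1}{5 + 3}\right) = 5 - 4 \left(G + 2 \cdot 3 \cdot \frac{1}{8}\right) = 5 - 4 \left(G + \frac{3}{4}\right) = 5 - 4 \left(\frac{3}{4} + G\right) = 5 - \left(3 + 4 G\right) = 2 - 4 G$)
$x{\left(y \right)} = 11$ ($x{\left(y \right)} = -5 + 4^{2} = -5 + 16 = 11$)
$x{\left(t{\left(6 \right)} \right)} \left(-603\right) = 11 \left(-603\right) = -6633$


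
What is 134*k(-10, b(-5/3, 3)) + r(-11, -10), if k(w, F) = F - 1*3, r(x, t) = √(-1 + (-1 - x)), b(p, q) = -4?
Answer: -935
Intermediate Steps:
r(x, t) = √(-2 - x)
k(w, F) = -3 + F (k(w, F) = F - 3 = -3 + F)
134*k(-10, b(-5/3, 3)) + r(-11, -10) = 134*(-3 - 4) + √(-2 - 1*(-11)) = 134*(-7) + √(-2 + 11) = -938 + √9 = -938 + 3 = -935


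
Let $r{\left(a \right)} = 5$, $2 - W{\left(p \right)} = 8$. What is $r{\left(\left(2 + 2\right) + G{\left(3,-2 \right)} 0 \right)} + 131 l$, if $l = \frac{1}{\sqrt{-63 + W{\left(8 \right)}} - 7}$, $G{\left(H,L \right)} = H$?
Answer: $- \frac{327}{118} - \frac{131 i \sqrt{69}}{118} \approx -2.7712 - 9.2218 i$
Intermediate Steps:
$W{\left(p \right)} = -6$ ($W{\left(p \right)} = 2 - 8 = -6$)
$l = \frac{1}{-7 + i \sqrt{69}}$ ($l = \frac{1}{\sqrt{-63 - 6} - 7} = \frac{1}{\sqrt{-69} - 7} = \frac{1}{i \sqrt{69} - 7} = \frac{1}{-7 + i \sqrt{69}} \approx -0.059322 - 0.070395 i$)
$r{\left(\left(2 + 2\right) + G{\left(3,-2 \right)} 0 \right)} + 131 l = 5 + 131 \left(- \frac{7}{118} - \frac{i \sqrt{69}}{118}\right) = 5 - \left(\frac{917}{118} + \frac{131 i \sqrt{69}}{118}\right) = - \frac{327}{118} - \frac{131 i \sqrt{69}}{118}$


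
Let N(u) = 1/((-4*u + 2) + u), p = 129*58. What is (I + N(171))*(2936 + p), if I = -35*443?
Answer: -82542397408/511 ≈ -1.6153e+8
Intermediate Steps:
p = 7482
N(u) = 1/(2 - 3*u) (N(u) = 1/((2 - 4*u) + u) = 1/(2 - 3*u))
I = -15505
(I + N(171))*(2936 + p) = (-15505 - 1/(-2 + 3*171))*(2936 + 7482) = (-15505 - 1/(-2 + 513))*10418 = (-15505 - 1/511)*10418 = -7923056/511*10418 = -82542397408/511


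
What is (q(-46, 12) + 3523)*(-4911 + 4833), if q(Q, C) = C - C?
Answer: -274794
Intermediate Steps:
q(Q, C) = 0
(q(-46, 12) + 3523)*(-4911 + 4833) = (0 + 3523)*(-4911 + 4833) = 3523*(-78) = -274794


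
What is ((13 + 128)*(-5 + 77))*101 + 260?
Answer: 1025612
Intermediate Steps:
((13 + 128)*(-5 + 77))*101 + 260 = (141*72)*101 + 260 = 10152*101 + 260 = 1025352 + 260 = 1025612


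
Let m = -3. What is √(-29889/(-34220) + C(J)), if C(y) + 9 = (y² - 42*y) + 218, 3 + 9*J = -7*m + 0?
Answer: √38020721295/17110 ≈ 11.396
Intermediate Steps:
J = 2 (J = -⅓ + (-7*(-3) + 0)/9 = -⅓ + (21 + 0)/9 = -⅓ + (⅑)*21 = -⅓ + 7/3 = 2)
C(y) = 209 + y² - 42*y (C(y) = -9 + ((y² - 42*y) + 218) = -9 + (218 + y² - 42*y) = 209 + y² - 42*y)
√(-29889/(-34220) + C(J)) = √(-29889/(-34220) + (209 + 2² - 42*2)) = √(-29889*(-1/34220) + (209 + 4 - 84)) = √(29889/34220 + 129) = √(4444269/34220) = √38020721295/17110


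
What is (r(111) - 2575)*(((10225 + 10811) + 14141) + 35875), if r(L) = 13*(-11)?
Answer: -193119336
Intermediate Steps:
r(L) = -143
(r(111) - 2575)*(((10225 + 10811) + 14141) + 35875) = (-143 - 2575)*(((10225 + 10811) + 14141) + 35875) = -2718*((21036 + 14141) + 35875) = -2718*(35177 + 35875) = -2718*71052 = -193119336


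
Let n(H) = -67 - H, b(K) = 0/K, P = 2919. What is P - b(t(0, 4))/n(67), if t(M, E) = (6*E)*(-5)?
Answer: 2919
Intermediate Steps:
t(M, E) = -30*E
b(K) = 0
P - b(t(0, 4))/n(67) = 2919 - 0/(-67 - 1*67) = 2919 - 0/(-67 - 67) = 2919 - 0/(-134) = 2919 - 0*(-1)/134 = 2919 - 1*0 = 2919 + 0 = 2919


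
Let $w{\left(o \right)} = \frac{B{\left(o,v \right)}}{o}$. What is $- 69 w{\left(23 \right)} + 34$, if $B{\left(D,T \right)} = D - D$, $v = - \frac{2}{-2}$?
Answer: $34$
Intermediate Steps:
$v = 1$ ($v = \left(-2\right) \left(- \frac{1}{2}\right) = 1$)
$B{\left(D,T \right)} = 0$
$w{\left(o \right)} = 0$ ($w{\left(o \right)} = \frac{0}{o} = 0$)
$- 69 w{\left(23 \right)} + 34 = \left(-69\right) 0 + 34 = 0 + 34 = 34$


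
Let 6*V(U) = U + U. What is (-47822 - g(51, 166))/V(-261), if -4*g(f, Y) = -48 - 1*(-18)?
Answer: 95659/174 ≈ 549.76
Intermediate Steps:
V(U) = U/3 (V(U) = (U + U)/6 = (2*U)/6 = U/3)
g(f, Y) = 15/2 (g(f, Y) = -(-48 - 1*(-18))/4 = -(-48 + 18)/4 = -¼*(-30) = 15/2)
(-47822 - g(51, 166))/V(-261) = (-47822 - 1*15/2)/(((⅓)*(-261))) = (-47822 - 15/2)/(-87) = -95659/2*(-1/87) = 95659/174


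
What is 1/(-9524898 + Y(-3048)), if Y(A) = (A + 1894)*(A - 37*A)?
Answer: -1/136151010 ≈ -7.3448e-9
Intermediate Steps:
Y(A) = -36*A*(1894 + A) (Y(A) = (1894 + A)*(-36*A) = -36*A*(1894 + A))
1/(-9524898 + Y(-3048)) = 1/(-9524898 - 36*(-3048)*(1894 - 3048)) = 1/(-9524898 - 36*(-3048)*(-1154)) = 1/(-9524898 - 126626112) = 1/(-136151010) = -1/136151010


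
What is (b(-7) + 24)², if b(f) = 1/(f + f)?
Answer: 112225/196 ≈ 572.58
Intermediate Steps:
b(f) = 1/(2*f)
(b(-7) + 24)² = ((½)/(-7) + 24)² = ((½)*(-⅐) + 24)² = (-1/14 + 24)² = (335/14)² = 112225/196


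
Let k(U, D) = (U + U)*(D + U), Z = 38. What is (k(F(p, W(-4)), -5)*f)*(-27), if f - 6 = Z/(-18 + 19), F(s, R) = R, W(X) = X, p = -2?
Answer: -85536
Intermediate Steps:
f = 44 (f = 6 + 38/(-18 + 19) = 6 + 38/1 = 6 + 38*1 = 6 + 38 = 44)
k(U, D) = 2*U*(D + U) (k(U, D) = (2*U)*(D + U) = 2*U*(D + U))
(k(F(p, W(-4)), -5)*f)*(-27) = ((2*(-4)*(-5 - 4))*44)*(-27) = ((2*(-4)*(-9))*44)*(-27) = (72*44)*(-27) = 3168*(-27) = -85536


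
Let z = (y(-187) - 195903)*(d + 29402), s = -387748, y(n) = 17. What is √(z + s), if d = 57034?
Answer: 2*I*√4232997511 ≈ 1.3012e+5*I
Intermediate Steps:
z = -16931602296 (z = (17 - 195903)*(57034 + 29402) = -195886*86436 = -16931602296)
√(z + s) = √(-16931602296 - 387748) = √(-16931990044) = 2*I*√4232997511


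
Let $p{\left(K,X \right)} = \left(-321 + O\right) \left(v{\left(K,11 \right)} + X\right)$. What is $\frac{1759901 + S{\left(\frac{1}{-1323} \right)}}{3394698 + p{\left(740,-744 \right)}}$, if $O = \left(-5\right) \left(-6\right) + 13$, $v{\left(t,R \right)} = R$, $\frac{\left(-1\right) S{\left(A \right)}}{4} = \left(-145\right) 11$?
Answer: $\frac{1766281}{3598472} \approx 0.49084$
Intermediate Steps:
$S{\left(A \right)} = 6380$ ($S{\left(A \right)} = - 4 \left(\left(-145\right) 11\right) = \left(-4\right) \left(-1595\right) = 6380$)
$O = 43$ ($O = 30 + 13 = 43$)
$p{\left(K,X \right)} = -3058 - 278 X$ ($p{\left(K,X \right)} = \left(-321 + 43\right) \left(11 + X\right) = - 278 \left(11 + X\right) = -3058 - 278 X$)
$\frac{1759901 + S{\left(\frac{1}{-1323} \right)}}{3394698 + p{\left(740,-744 \right)}} = \frac{1759901 + 6380}{3394698 - -203774} = \frac{1766281}{3394698 + \left(-3058 + 206832\right)} = \frac{1766281}{3394698 + 203774} = \frac{1766281}{3598472}$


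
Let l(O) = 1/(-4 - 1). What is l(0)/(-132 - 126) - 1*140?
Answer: -180599/1290 ≈ -140.00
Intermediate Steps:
l(O) = -⅕ (l(O) = 1/(-5) = -⅕)
l(0)/(-132 - 126) - 1*140 = -1/(5*(-132 - 126)) - 1*140 = -⅕/(-258) - 140 = -⅕*(-1/258) - 140 = 1/1290 - 140 = -180599/1290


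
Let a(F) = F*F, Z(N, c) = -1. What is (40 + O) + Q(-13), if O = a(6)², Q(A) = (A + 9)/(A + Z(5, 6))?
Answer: 9354/7 ≈ 1336.3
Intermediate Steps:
a(F) = F²
Q(A) = (9 + A)/(-1 + A) (Q(A) = (A + 9)/(A - 1) = (9 + A)/(-1 + A))
O = 1296 (O = (6²)² = 36² = 1296)
(40 + O) + Q(-13) = (40 + 1296) + (9 - 13)/(-1 - 13) = 1336 - 4/(-14) = 1336 - 1/14*(-4) = 1336 + 2/7 = 9354/7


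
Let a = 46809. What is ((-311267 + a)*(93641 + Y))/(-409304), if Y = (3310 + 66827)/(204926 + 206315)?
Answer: 363715591347823/6011520938 ≈ 60503.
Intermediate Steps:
Y = 70137/411241 ≈ 0.17055
((-311267 + a)*(93641 + Y))/(-409304) = ((-311267 + 46809)*(93641 + 70137/411241))/(-409304) = -264458*38509088618/411241*(-1/409304) = -10184036557739044/411241*(-1/409304) = 363715591347823/6011520938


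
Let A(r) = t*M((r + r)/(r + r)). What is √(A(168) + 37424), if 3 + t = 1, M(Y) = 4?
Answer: 2*√9354 ≈ 193.43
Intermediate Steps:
t = -2 (t = -3 + 1 = -2)
A(r) = -8 (A(r) = -2*4 = -8)
√(A(168) + 37424) = √(-8 + 37424) = √37416 = 2*√9354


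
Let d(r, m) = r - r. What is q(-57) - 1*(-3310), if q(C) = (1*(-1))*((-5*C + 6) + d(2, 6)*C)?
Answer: 3019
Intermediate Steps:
d(r, m) = 0
q(C) = -6 + 5*C (q(C) = (1*(-1))*((-5*C + 6) + 0*C) = -((6 - 5*C) + 0) = -(6 - 5*C) = -6 + 5*C)
q(-57) - 1*(-3310) = (-6 + 5*(-57)) - 1*(-3310) = (-6 - 285) + 3310 = -291 + 3310 = 3019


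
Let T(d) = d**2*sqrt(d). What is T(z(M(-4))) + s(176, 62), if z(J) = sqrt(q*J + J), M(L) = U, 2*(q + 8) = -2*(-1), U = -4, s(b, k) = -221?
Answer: -221 + 24*2**(3/4)*3**(1/4) ≈ -167.88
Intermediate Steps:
q = -7 (q = -8 + (-2*(-1))/2 = -8 + (1/2)*2 = -8 + 1 = -7)
M(L) = -4
z(J) = sqrt(6)*sqrt(-J) (z(J) = sqrt(-7*J + J) = sqrt(-6*J) = sqrt(6)*sqrt(-J))
T(d) = d**(5/2)
T(z(M(-4))) + s(176, 62) = (sqrt(6)*sqrt(-1*(-4)))**(5/2) - 221 = (sqrt(6)*sqrt(4))**(5/2) - 221 = (sqrt(6)*2)**(5/2) - 221 = (2*sqrt(6))**(5/2) - 221 = 24*2**(3/4)*3**(1/4) - 221 = -221 + 24*2**(3/4)*3**(1/4)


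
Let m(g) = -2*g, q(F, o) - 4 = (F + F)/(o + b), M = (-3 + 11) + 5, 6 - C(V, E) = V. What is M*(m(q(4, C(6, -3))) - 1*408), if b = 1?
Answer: -5616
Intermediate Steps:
C(V, E) = 6 - V
M = 13 (M = 8 + 5 = 13)
q(F, o) = 4 + 2*F/(1 + o) (q(F, o) = 4 + (F + F)/(o + 1) = 4 + (2*F)/(1 + o) = 4 + 2*F/(1 + o))
M*(m(q(4, C(6, -3))) - 1*408) = 13*(-4*(2 + 4 + 2*(6 - 1*6))/(1 + (6 - 1*6)) - 1*408) = 13*(-4*(2 + 4 + 2*(6 - 6))/(1 + (6 - 6)) - 408) = 13*(-4*(2 + 4 + 2*0)/(1 + 0) - 408) = 13*(-4*(2 + 4 + 0)/1 - 408) = 13*(-4*6 - 408) = 13*(-2*12 - 408) = 13*(-24 - 408) = 13*(-432) = -5616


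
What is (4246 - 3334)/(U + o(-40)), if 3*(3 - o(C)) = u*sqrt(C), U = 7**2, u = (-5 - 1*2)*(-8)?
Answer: 26676/9361 + 19152*I*sqrt(10)/9361 ≈ 2.8497 + 6.4698*I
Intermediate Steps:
u = 56 (u = (-5 - 2)*(-8) = -7*(-8) = 56)
U = 49
o(C) = 3 - 56*sqrt(C)/3
(4246 - 3334)/(U + o(-40)) = (4246 - 3334)/(49 + (3 - 112*I*sqrt(10)/3)) = 912/(49 + (3 - 112*I*sqrt(10)/3)) = 912/(52 - 112*I*sqrt(10)/3)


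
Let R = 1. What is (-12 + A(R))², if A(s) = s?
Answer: 121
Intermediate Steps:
(-12 + A(R))² = (-12 + 1)² = (-11)² = 121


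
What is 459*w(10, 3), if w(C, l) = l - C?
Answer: -3213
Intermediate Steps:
459*w(10, 3) = 459*(3 - 1*10) = 459*(3 - 10) = 459*(-7) = -3213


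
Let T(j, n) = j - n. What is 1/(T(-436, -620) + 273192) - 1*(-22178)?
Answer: 6062932929/273376 ≈ 22178.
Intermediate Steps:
1/(T(-436, -620) + 273192) - 1*(-22178) = 1/((-436 - 1*(-620)) + 273192) - 1*(-22178) = 1/((-436 + 620) + 273192) + 22178 = 1/(184 + 273192) + 22178 = 1/273376 + 22178 = 6062932929/273376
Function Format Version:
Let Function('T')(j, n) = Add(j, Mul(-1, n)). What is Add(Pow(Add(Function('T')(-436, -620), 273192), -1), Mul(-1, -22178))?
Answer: Rational(6062932929, 273376) ≈ 22178.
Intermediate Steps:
Add(Pow(Add(Function('T')(-436, -620), 273192), -1), Mul(-1, -22178)) = Add(Pow(Add(Add(-436, Mul(-1, -620)), 273192), -1), Mul(-1, -22178)) = Add(Pow(Add(Add(-436, 620), 273192), -1), 22178) = Add(Pow(Add(184, 273192), -1), 22178) = Add(Pow(273376, -1), 22178) = Add(Rational(1, 273376), 22178) = Rational(6062932929, 273376)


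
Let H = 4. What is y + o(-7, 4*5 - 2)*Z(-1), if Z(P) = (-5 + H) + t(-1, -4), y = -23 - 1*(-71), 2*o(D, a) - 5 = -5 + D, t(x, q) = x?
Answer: 55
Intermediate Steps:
o(D, a) = D/2 (o(D, a) = 5/2 + (-5 + D)/2 = 5/2 + (-5/2 + D/2) = D/2)
y = 48 (y = -23 + 71 = 48)
Z(P) = -2 (Z(P) = (-5 + 4) - 1 = -1 - 1 = -2)
y + o(-7, 4*5 - 2)*Z(-1) = 48 + ((½)*(-7))*(-2) = 48 - 7/2*(-2) = 48 + 7 = 55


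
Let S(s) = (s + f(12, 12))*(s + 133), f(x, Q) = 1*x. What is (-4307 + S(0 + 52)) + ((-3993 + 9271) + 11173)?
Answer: 23984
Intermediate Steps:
f(x, Q) = x
S(s) = (12 + s)*(133 + s) (S(s) = (s + 12)*(s + 133) = (12 + s)*(133 + s))
(-4307 + S(0 + 52)) + ((-3993 + 9271) + 11173) = (-4307 + (1596 + (0 + 52)² + 145*(0 + 52))) + ((-3993 + 9271) + 11173) = (-4307 + (1596 + 52² + 145*52)) + (5278 + 11173) = (-4307 + (1596 + 2704 + 7540)) + 16451 = (-4307 + 11840) + 16451 = 7533 + 16451 = 23984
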